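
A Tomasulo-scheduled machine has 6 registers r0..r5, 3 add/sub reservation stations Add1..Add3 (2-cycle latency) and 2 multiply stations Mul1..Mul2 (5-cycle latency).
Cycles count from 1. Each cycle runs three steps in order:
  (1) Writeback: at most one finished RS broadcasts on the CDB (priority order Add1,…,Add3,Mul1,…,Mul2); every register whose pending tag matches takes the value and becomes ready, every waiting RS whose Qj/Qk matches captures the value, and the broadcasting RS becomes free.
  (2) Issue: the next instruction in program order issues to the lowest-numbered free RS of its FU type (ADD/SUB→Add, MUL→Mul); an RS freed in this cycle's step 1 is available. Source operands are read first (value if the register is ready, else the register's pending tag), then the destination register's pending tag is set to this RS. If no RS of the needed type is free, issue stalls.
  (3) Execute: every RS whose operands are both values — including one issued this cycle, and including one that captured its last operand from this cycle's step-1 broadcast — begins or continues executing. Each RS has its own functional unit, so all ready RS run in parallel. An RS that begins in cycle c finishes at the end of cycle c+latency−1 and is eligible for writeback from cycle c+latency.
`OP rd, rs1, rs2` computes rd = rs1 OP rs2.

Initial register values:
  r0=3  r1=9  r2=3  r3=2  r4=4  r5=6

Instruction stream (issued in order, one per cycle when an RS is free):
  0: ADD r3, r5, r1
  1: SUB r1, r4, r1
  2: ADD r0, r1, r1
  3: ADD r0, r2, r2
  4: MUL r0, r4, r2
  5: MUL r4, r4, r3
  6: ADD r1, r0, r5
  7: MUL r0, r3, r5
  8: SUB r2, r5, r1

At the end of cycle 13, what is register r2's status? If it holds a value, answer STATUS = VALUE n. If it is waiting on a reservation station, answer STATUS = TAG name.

STATUS = TAG Add2

c1: issue ADD r3<-Add1 | r0:3,r1:9,r2:3,r3:Add1,r4:4,r5:6
c2: issue SUB r1<-Add2 | r0:3,r1:Add2,r2:3,r3:Add1,r4:4,r5:6
c3: CDB Add1=15; issue ADD r0<-Add1 | r0:Add1,r1:Add2,r2:3,r3:15,r4:4,r5:6
c4: CDB Add2=-5; issue ADD r0<-Add2 | r0:Add2,r1:-5,r2:3,r3:15,r4:4,r5:6
c5: issue MUL r0<-Mul1 | r0:Mul1,r1:-5,r2:3,r3:15,r4:4,r5:6
c6: CDB Add1=-10; issue MUL r4<-Mul2 | r0:Mul1,r1:-5,r2:3,r3:15,r4:Mul2,r5:6
c7: CDB Add2=6; issue ADD r1<-Add1 | r0:Mul1,r1:Add1,r2:3,r3:15,r4:Mul2,r5:6
c8: stall | r0:Mul1,r1:Add1,r2:3,r3:15,r4:Mul2,r5:6
c9: stall | r0:Mul1,r1:Add1,r2:3,r3:15,r4:Mul2,r5:6
c10: CDB Mul1=12; issue MUL r0<-Mul1 | r0:Mul1,r1:Add1,r2:3,r3:15,r4:Mul2,r5:6
c11: CDB Mul2=60; issue SUB r2<-Add2 | r0:Mul1,r1:Add1,r2:Add2,r3:15,r4:60,r5:6
c12: CDB Add1=18 | r0:Mul1,r1:18,r2:Add2,r3:15,r4:60,r5:6
c13: - | r0:Mul1,r1:18,r2:Add2,r3:15,r4:60,r5:6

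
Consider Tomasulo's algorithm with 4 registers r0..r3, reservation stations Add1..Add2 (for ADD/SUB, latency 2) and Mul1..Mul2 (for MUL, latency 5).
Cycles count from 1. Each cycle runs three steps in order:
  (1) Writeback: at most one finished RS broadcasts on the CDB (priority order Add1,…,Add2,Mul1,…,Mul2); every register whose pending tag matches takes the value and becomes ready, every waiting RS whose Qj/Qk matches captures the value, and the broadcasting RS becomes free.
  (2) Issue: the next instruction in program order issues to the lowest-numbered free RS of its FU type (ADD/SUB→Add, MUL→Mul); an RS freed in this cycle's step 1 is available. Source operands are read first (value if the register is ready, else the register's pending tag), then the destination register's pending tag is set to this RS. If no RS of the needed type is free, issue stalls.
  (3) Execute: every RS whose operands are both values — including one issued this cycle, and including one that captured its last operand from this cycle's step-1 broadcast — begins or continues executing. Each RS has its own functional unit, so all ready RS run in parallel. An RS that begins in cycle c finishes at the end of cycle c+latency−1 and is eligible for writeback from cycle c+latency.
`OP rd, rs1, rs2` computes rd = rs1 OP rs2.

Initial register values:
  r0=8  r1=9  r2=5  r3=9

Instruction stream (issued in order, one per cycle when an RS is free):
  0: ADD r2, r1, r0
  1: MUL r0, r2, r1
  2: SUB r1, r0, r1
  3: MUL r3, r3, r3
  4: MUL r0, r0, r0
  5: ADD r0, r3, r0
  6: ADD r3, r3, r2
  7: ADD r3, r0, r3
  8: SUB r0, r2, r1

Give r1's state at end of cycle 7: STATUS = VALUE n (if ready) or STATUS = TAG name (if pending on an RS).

c1: issue ADD r2<-Add1 | r0:8,r1:9,r2:Add1,r3:9
c2: issue MUL r0<-Mul1 | r0:Mul1,r1:9,r2:Add1,r3:9
c3: CDB Add1=17; issue SUB r1<-Add1 | r0:Mul1,r1:Add1,r2:17,r3:9
c4: issue MUL r3<-Mul2 | r0:Mul1,r1:Add1,r2:17,r3:Mul2
c5: stall | r0:Mul1,r1:Add1,r2:17,r3:Mul2
c6: stall | r0:Mul1,r1:Add1,r2:17,r3:Mul2
c7: stall | r0:Mul1,r1:Add1,r2:17,r3:Mul2

STATUS = TAG Add1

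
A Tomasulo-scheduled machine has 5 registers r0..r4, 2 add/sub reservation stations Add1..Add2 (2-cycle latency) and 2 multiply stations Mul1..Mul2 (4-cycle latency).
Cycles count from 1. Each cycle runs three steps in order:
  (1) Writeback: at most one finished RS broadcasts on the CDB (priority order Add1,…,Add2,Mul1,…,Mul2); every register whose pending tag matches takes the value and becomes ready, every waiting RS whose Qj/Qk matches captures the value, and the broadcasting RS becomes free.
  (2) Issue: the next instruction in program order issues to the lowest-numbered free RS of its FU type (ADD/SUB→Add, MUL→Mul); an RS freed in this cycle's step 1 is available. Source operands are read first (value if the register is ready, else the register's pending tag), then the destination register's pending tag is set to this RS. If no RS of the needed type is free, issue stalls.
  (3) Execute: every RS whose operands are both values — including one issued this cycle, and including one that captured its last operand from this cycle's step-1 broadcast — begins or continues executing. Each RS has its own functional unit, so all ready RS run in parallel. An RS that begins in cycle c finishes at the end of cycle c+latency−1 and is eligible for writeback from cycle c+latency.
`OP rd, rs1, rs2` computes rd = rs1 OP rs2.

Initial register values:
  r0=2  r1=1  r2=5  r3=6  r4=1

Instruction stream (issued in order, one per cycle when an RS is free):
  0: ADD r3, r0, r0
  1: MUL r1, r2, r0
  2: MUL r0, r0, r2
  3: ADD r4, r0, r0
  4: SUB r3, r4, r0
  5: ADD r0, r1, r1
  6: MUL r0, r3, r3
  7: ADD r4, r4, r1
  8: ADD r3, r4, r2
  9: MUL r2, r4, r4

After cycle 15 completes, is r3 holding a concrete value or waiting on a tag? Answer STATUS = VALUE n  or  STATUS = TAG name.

c1: issue ADD r3<-Add1 | r0:2,r1:1,r2:5,r3:Add1,r4:1
c2: issue MUL r1<-Mul1 | r0:2,r1:Mul1,r2:5,r3:Add1,r4:1
c3: CDB Add1=4; issue MUL r0<-Mul2 | r0:Mul2,r1:Mul1,r2:5,r3:4,r4:1
c4: issue ADD r4<-Add1 | r0:Mul2,r1:Mul1,r2:5,r3:4,r4:Add1
c5: issue SUB r3<-Add2 | r0:Mul2,r1:Mul1,r2:5,r3:Add2,r4:Add1
c6: CDB Mul1=10; stall | r0:Mul2,r1:10,r2:5,r3:Add2,r4:Add1
c7: CDB Mul2=10; stall | r0:10,r1:10,r2:5,r3:Add2,r4:Add1
c8: stall | r0:10,r1:10,r2:5,r3:Add2,r4:Add1
c9: CDB Add1=20; issue ADD r0<-Add1 | r0:Add1,r1:10,r2:5,r3:Add2,r4:20
c10: issue MUL r0<-Mul1 | r0:Mul1,r1:10,r2:5,r3:Add2,r4:20
c11: CDB Add1=20; issue ADD r4<-Add1 | r0:Mul1,r1:10,r2:5,r3:Add2,r4:Add1
c12: CDB Add2=10; issue ADD r3<-Add2 | r0:Mul1,r1:10,r2:5,r3:Add2,r4:Add1
c13: CDB Add1=30; issue MUL r2<-Mul2 | r0:Mul1,r1:10,r2:Mul2,r3:Add2,r4:30
c14: - | r0:Mul1,r1:10,r2:Mul2,r3:Add2,r4:30
c15: CDB Add2=35 | r0:Mul1,r1:10,r2:Mul2,r3:35,r4:30

STATUS = VALUE 35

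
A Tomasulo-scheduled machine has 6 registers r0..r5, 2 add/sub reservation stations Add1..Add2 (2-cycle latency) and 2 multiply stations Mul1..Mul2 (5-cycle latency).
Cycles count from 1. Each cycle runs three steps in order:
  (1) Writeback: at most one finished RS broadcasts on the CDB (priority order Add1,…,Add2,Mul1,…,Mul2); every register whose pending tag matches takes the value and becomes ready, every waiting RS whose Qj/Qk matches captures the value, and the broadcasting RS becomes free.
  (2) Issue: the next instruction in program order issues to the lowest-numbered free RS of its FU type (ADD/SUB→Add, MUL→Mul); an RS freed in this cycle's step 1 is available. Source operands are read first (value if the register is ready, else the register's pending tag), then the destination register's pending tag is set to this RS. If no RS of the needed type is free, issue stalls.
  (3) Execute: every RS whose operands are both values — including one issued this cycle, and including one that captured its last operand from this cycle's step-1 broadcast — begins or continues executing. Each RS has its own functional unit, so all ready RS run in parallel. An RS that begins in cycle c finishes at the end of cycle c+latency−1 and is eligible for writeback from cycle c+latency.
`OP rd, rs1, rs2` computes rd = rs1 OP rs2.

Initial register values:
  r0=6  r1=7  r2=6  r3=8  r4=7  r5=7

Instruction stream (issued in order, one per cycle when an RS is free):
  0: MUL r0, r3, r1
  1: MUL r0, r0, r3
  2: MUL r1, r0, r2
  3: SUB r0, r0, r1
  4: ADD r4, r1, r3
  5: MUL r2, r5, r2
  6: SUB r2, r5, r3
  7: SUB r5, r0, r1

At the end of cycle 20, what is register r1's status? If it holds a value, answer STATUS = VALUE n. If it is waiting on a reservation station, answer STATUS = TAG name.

STATUS = VALUE 2688

  c1: issue MUL r0<-Mul1  regs: r0:Mul1,r1:7,r2:6,r3:8,r4:7,r5:7
  c2: issue MUL r0<-Mul2  regs: r0:Mul2,r1:7,r2:6,r3:8,r4:7,r5:7
  c3: stall  regs: r0:Mul2,r1:7,r2:6,r3:8,r4:7,r5:7
  c4: stall  regs: r0:Mul2,r1:7,r2:6,r3:8,r4:7,r5:7
  c5: stall  regs: r0:Mul2,r1:7,r2:6,r3:8,r4:7,r5:7
  c6: CDB Mul1=56; issue MUL r1<-Mul1  regs: r0:Mul2,r1:Mul1,r2:6,r3:8,r4:7,r5:7
  c7: issue SUB r0<-Add1  regs: r0:Add1,r1:Mul1,r2:6,r3:8,r4:7,r5:7
  c8: issue ADD r4<-Add2  regs: r0:Add1,r1:Mul1,r2:6,r3:8,r4:Add2,r5:7
  c9: stall  regs: r0:Add1,r1:Mul1,r2:6,r3:8,r4:Add2,r5:7
  c10: stall  regs: r0:Add1,r1:Mul1,r2:6,r3:8,r4:Add2,r5:7
  c11: CDB Mul2=448; issue MUL r2<-Mul2  regs: r0:Add1,r1:Mul1,r2:Mul2,r3:8,r4:Add2,r5:7
  c12: stall  regs: r0:Add1,r1:Mul1,r2:Mul2,r3:8,r4:Add2,r5:7
  c13: stall  regs: r0:Add1,r1:Mul1,r2:Mul2,r3:8,r4:Add2,r5:7
  c14: stall  regs: r0:Add1,r1:Mul1,r2:Mul2,r3:8,r4:Add2,r5:7
  c15: stall  regs: r0:Add1,r1:Mul1,r2:Mul2,r3:8,r4:Add2,r5:7
  c16: CDB Mul1=2688; stall  regs: r0:Add1,r1:2688,r2:Mul2,r3:8,r4:Add2,r5:7
  c17: CDB Mul2=42; stall  regs: r0:Add1,r1:2688,r2:42,r3:8,r4:Add2,r5:7
  c18: CDB Add1=-2240; issue SUB r2<-Add1  regs: r0:-2240,r1:2688,r2:Add1,r3:8,r4:Add2,r5:7
  c19: CDB Add2=2696; issue SUB r5<-Add2  regs: r0:-2240,r1:2688,r2:Add1,r3:8,r4:2696,r5:Add2
  c20: CDB Add1=-1  regs: r0:-2240,r1:2688,r2:-1,r3:8,r4:2696,r5:Add2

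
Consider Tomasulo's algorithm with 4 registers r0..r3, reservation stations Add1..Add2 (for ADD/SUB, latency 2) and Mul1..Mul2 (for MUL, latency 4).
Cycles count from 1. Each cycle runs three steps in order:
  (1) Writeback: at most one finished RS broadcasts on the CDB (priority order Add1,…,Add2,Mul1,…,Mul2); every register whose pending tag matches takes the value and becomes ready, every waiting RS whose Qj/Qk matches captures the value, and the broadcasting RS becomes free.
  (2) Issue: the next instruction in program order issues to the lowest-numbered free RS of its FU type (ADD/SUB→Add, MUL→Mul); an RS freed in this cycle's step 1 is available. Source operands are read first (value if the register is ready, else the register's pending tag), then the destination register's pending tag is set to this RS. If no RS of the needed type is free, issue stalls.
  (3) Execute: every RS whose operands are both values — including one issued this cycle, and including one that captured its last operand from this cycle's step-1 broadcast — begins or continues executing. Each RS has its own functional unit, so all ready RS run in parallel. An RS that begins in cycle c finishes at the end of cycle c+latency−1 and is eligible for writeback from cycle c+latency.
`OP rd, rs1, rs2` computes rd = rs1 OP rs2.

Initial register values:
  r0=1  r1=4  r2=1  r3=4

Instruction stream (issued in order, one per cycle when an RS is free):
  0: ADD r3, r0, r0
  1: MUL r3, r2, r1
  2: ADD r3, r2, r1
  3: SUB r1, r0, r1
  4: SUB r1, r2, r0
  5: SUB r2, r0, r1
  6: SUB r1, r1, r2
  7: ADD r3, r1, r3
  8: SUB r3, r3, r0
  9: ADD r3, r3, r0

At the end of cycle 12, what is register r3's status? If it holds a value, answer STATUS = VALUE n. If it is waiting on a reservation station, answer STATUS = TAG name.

STATUS = TAG Add1

c1: issue ADD r3<-Add1 | r0:1,r1:4,r2:1,r3:Add1
c2: issue MUL r3<-Mul1 | r0:1,r1:4,r2:1,r3:Mul1
c3: CDB Add1=2; issue ADD r3<-Add1 | r0:1,r1:4,r2:1,r3:Add1
c4: issue SUB r1<-Add2 | r0:1,r1:Add2,r2:1,r3:Add1
c5: CDB Add1=5; issue SUB r1<-Add1 | r0:1,r1:Add1,r2:1,r3:5
c6: CDB Add2=-3; issue SUB r2<-Add2 | r0:1,r1:Add1,r2:Add2,r3:5
c7: CDB Add1=0; issue SUB r1<-Add1 | r0:1,r1:Add1,r2:Add2,r3:5
c8: CDB Mul1=4; stall | r0:1,r1:Add1,r2:Add2,r3:5
c9: CDB Add2=1; issue ADD r3<-Add2 | r0:1,r1:Add1,r2:1,r3:Add2
c10: stall | r0:1,r1:Add1,r2:1,r3:Add2
c11: CDB Add1=-1; issue SUB r3<-Add1 | r0:1,r1:-1,r2:1,r3:Add1
c12: stall | r0:1,r1:-1,r2:1,r3:Add1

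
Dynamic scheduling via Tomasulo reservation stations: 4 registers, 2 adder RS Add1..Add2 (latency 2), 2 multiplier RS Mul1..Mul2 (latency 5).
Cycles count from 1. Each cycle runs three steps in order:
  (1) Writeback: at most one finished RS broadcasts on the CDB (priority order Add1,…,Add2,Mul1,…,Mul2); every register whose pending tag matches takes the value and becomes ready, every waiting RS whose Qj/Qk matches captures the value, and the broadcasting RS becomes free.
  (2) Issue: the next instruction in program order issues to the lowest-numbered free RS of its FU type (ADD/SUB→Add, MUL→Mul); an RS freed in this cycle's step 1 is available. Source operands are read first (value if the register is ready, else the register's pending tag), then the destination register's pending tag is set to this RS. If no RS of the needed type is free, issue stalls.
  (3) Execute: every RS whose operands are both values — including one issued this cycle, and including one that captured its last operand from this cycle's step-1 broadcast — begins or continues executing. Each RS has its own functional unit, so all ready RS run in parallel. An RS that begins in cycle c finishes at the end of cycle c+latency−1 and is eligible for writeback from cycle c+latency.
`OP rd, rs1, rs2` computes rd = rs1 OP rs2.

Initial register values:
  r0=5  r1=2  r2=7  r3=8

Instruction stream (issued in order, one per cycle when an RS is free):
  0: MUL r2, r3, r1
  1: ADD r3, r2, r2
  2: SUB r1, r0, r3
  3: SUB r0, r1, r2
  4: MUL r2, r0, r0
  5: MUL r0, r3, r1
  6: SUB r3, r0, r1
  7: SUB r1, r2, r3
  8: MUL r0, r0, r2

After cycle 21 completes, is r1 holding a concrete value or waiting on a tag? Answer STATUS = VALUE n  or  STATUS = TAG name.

c1: issue MUL r2<-Mul1 | r0:5,r1:2,r2:Mul1,r3:8
c2: issue ADD r3<-Add1 | r0:5,r1:2,r2:Mul1,r3:Add1
c3: issue SUB r1<-Add2 | r0:5,r1:Add2,r2:Mul1,r3:Add1
c4: stall | r0:5,r1:Add2,r2:Mul1,r3:Add1
c5: stall | r0:5,r1:Add2,r2:Mul1,r3:Add1
c6: CDB Mul1=16; stall | r0:5,r1:Add2,r2:16,r3:Add1
c7: stall | r0:5,r1:Add2,r2:16,r3:Add1
c8: CDB Add1=32; issue SUB r0<-Add1 | r0:Add1,r1:Add2,r2:16,r3:32
c9: issue MUL r2<-Mul1 | r0:Add1,r1:Add2,r2:Mul1,r3:32
c10: CDB Add2=-27; issue MUL r0<-Mul2 | r0:Mul2,r1:-27,r2:Mul1,r3:32
c11: issue SUB r3<-Add2 | r0:Mul2,r1:-27,r2:Mul1,r3:Add2
c12: CDB Add1=-43; issue SUB r1<-Add1 | r0:Mul2,r1:Add1,r2:Mul1,r3:Add2
c13: stall | r0:Mul2,r1:Add1,r2:Mul1,r3:Add2
c14: stall | r0:Mul2,r1:Add1,r2:Mul1,r3:Add2
c15: CDB Mul2=-864; issue MUL r0<-Mul2 | r0:Mul2,r1:Add1,r2:Mul1,r3:Add2
c16: - | r0:Mul2,r1:Add1,r2:Mul1,r3:Add2
c17: CDB Add2=-837 | r0:Mul2,r1:Add1,r2:Mul1,r3:-837
c18: CDB Mul1=1849 | r0:Mul2,r1:Add1,r2:1849,r3:-837
c19: - | r0:Mul2,r1:Add1,r2:1849,r3:-837
c20: CDB Add1=2686 | r0:Mul2,r1:2686,r2:1849,r3:-837
c21: - | r0:Mul2,r1:2686,r2:1849,r3:-837

STATUS = VALUE 2686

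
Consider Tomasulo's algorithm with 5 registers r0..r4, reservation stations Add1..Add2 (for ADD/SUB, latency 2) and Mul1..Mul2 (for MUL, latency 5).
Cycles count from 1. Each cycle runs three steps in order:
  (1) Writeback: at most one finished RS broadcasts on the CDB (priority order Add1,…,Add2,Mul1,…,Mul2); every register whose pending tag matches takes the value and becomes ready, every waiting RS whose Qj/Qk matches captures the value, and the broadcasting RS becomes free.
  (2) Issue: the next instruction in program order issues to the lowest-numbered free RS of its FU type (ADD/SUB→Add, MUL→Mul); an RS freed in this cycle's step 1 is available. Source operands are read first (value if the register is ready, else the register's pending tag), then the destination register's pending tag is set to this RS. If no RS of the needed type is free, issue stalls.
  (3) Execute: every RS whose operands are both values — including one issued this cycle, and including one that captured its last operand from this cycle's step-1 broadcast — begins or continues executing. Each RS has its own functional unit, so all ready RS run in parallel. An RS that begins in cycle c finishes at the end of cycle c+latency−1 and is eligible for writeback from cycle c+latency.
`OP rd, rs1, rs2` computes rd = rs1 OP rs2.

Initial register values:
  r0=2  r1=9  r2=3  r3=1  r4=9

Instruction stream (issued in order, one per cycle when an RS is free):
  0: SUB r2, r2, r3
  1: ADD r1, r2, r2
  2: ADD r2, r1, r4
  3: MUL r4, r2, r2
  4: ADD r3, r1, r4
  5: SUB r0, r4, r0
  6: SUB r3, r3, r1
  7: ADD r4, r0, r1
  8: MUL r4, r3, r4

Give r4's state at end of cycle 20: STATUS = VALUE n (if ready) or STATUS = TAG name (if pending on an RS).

STATUS = TAG Mul1

  c1: issue SUB r2<-Add1  regs: r0:2,r1:9,r2:Add1,r3:1,r4:9
  c2: issue ADD r1<-Add2  regs: r0:2,r1:Add2,r2:Add1,r3:1,r4:9
  c3: CDB Add1=2; issue ADD r2<-Add1  regs: r0:2,r1:Add2,r2:Add1,r3:1,r4:9
  c4: issue MUL r4<-Mul1  regs: r0:2,r1:Add2,r2:Add1,r3:1,r4:Mul1
  c5: CDB Add2=4; issue ADD r3<-Add2  regs: r0:2,r1:4,r2:Add1,r3:Add2,r4:Mul1
  c6: stall  regs: r0:2,r1:4,r2:Add1,r3:Add2,r4:Mul1
  c7: CDB Add1=13; issue SUB r0<-Add1  regs: r0:Add1,r1:4,r2:13,r3:Add2,r4:Mul1
  c8: stall  regs: r0:Add1,r1:4,r2:13,r3:Add2,r4:Mul1
  c9: stall  regs: r0:Add1,r1:4,r2:13,r3:Add2,r4:Mul1
  c10: stall  regs: r0:Add1,r1:4,r2:13,r3:Add2,r4:Mul1
  c11: stall  regs: r0:Add1,r1:4,r2:13,r3:Add2,r4:Mul1
  c12: CDB Mul1=169; stall  regs: r0:Add1,r1:4,r2:13,r3:Add2,r4:169
  c13: stall  regs: r0:Add1,r1:4,r2:13,r3:Add2,r4:169
  c14: CDB Add1=167; issue SUB r3<-Add1  regs: r0:167,r1:4,r2:13,r3:Add1,r4:169
  c15: CDB Add2=173; issue ADD r4<-Add2  regs: r0:167,r1:4,r2:13,r3:Add1,r4:Add2
  c16: issue MUL r4<-Mul1  regs: r0:167,r1:4,r2:13,r3:Add1,r4:Mul1
  c17: CDB Add1=169  regs: r0:167,r1:4,r2:13,r3:169,r4:Mul1
  c18: CDB Add2=171  regs: r0:167,r1:4,r2:13,r3:169,r4:Mul1
  c19: -  regs: r0:167,r1:4,r2:13,r3:169,r4:Mul1
  c20: -  regs: r0:167,r1:4,r2:13,r3:169,r4:Mul1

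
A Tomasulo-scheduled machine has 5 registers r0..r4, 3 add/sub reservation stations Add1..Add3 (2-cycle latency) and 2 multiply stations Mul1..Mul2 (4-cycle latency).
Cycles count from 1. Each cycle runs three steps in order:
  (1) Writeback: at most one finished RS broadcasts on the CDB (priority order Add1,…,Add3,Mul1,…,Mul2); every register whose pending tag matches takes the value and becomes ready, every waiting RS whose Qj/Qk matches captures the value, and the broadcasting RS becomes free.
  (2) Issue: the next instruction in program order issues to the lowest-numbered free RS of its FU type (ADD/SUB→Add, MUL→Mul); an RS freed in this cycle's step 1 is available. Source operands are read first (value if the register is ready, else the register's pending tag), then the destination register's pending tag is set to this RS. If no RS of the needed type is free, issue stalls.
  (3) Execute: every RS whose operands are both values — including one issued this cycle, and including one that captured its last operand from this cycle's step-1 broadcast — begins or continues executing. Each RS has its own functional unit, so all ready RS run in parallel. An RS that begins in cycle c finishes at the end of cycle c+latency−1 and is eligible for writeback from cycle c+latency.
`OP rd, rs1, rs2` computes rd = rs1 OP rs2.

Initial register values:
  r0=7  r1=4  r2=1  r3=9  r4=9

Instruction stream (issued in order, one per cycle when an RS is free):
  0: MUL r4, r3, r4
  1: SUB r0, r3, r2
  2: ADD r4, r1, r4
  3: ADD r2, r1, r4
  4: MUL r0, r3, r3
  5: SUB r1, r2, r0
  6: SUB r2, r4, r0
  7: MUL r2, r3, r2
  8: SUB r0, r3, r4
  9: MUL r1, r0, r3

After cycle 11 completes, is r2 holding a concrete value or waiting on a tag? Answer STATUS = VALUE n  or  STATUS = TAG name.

  c1: issue MUL r4<-Mul1  regs: r0:7,r1:4,r2:1,r3:9,r4:Mul1
  c2: issue SUB r0<-Add1  regs: r0:Add1,r1:4,r2:1,r3:9,r4:Mul1
  c3: issue ADD r4<-Add2  regs: r0:Add1,r1:4,r2:1,r3:9,r4:Add2
  c4: CDB Add1=8; issue ADD r2<-Add1  regs: r0:8,r1:4,r2:Add1,r3:9,r4:Add2
  c5: CDB Mul1=81; issue MUL r0<-Mul1  regs: r0:Mul1,r1:4,r2:Add1,r3:9,r4:Add2
  c6: issue SUB r1<-Add3  regs: r0:Mul1,r1:Add3,r2:Add1,r3:9,r4:Add2
  c7: CDB Add2=85; issue SUB r2<-Add2  regs: r0:Mul1,r1:Add3,r2:Add2,r3:9,r4:85
  c8: issue MUL r2<-Mul2  regs: r0:Mul1,r1:Add3,r2:Mul2,r3:9,r4:85
  c9: CDB Add1=89; issue SUB r0<-Add1  regs: r0:Add1,r1:Add3,r2:Mul2,r3:9,r4:85
  c10: CDB Mul1=81; issue MUL r1<-Mul1  regs: r0:Add1,r1:Mul1,r2:Mul2,r3:9,r4:85
  c11: CDB Add1=-76  regs: r0:-76,r1:Mul1,r2:Mul2,r3:9,r4:85

STATUS = TAG Mul2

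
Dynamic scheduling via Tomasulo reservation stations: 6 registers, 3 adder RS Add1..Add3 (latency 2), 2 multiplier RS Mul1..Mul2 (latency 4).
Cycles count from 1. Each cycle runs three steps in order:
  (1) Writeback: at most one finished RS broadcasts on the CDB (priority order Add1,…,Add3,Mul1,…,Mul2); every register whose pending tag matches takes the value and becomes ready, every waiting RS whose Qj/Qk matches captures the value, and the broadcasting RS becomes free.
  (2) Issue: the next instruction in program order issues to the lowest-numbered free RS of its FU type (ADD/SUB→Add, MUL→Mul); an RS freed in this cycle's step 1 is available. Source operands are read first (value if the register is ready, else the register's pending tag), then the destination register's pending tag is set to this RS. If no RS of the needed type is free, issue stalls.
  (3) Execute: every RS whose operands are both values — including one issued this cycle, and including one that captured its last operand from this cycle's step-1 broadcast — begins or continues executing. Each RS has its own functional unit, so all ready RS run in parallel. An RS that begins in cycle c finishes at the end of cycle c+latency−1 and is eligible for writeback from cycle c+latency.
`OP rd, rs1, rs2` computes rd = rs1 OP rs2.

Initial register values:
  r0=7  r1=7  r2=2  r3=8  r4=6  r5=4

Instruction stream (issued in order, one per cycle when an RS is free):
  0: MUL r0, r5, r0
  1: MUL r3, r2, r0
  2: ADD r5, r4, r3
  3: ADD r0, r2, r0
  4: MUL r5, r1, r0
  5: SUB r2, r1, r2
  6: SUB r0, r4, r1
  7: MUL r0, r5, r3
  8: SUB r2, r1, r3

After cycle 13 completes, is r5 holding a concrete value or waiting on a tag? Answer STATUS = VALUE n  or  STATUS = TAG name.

STATUS = VALUE 210

c1: issue MUL r0<-Mul1 | r0:Mul1,r1:7,r2:2,r3:8,r4:6,r5:4
c2: issue MUL r3<-Mul2 | r0:Mul1,r1:7,r2:2,r3:Mul2,r4:6,r5:4
c3: issue ADD r5<-Add1 | r0:Mul1,r1:7,r2:2,r3:Mul2,r4:6,r5:Add1
c4: issue ADD r0<-Add2 | r0:Add2,r1:7,r2:2,r3:Mul2,r4:6,r5:Add1
c5: CDB Mul1=28; issue MUL r5<-Mul1 | r0:Add2,r1:7,r2:2,r3:Mul2,r4:6,r5:Mul1
c6: issue SUB r2<-Add3 | r0:Add2,r1:7,r2:Add3,r3:Mul2,r4:6,r5:Mul1
c7: CDB Add2=30; issue SUB r0<-Add2 | r0:Add2,r1:7,r2:Add3,r3:Mul2,r4:6,r5:Mul1
c8: CDB Add3=5; stall | r0:Add2,r1:7,r2:5,r3:Mul2,r4:6,r5:Mul1
c9: CDB Add2=-1; stall | r0:-1,r1:7,r2:5,r3:Mul2,r4:6,r5:Mul1
c10: CDB Mul2=56; issue MUL r0<-Mul2 | r0:Mul2,r1:7,r2:5,r3:56,r4:6,r5:Mul1
c11: CDB Mul1=210; issue SUB r2<-Add2 | r0:Mul2,r1:7,r2:Add2,r3:56,r4:6,r5:210
c12: CDB Add1=62 | r0:Mul2,r1:7,r2:Add2,r3:56,r4:6,r5:210
c13: CDB Add2=-49 | r0:Mul2,r1:7,r2:-49,r3:56,r4:6,r5:210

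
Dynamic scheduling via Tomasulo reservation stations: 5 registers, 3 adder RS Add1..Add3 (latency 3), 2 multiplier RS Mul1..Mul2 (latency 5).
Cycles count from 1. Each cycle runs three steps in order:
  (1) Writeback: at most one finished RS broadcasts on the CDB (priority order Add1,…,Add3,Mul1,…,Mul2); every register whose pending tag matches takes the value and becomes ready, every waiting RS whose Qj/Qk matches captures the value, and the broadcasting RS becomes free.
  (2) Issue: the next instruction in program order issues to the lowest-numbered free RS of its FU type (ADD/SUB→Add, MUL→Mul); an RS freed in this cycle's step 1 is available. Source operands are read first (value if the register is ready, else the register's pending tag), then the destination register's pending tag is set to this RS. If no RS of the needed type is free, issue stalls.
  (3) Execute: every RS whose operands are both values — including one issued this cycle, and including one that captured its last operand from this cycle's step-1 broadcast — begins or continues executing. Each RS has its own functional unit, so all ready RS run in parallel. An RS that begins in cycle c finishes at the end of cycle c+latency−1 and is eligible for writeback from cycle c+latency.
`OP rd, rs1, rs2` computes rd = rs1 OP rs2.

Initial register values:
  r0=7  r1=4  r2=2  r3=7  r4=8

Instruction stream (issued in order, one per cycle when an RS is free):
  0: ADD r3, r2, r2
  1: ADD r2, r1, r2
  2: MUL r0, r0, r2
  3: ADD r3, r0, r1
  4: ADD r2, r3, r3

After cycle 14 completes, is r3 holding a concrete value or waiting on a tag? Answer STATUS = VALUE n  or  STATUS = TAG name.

STATUS = VALUE 46

c1: issue ADD r3<-Add1 | r0:7,r1:4,r2:2,r3:Add1,r4:8
c2: issue ADD r2<-Add2 | r0:7,r1:4,r2:Add2,r3:Add1,r4:8
c3: issue MUL r0<-Mul1 | r0:Mul1,r1:4,r2:Add2,r3:Add1,r4:8
c4: CDB Add1=4; issue ADD r3<-Add1 | r0:Mul1,r1:4,r2:Add2,r3:Add1,r4:8
c5: CDB Add2=6; issue ADD r2<-Add2 | r0:Mul1,r1:4,r2:Add2,r3:Add1,r4:8
c6: - | r0:Mul1,r1:4,r2:Add2,r3:Add1,r4:8
c7: - | r0:Mul1,r1:4,r2:Add2,r3:Add1,r4:8
c8: - | r0:Mul1,r1:4,r2:Add2,r3:Add1,r4:8
c9: - | r0:Mul1,r1:4,r2:Add2,r3:Add1,r4:8
c10: CDB Mul1=42 | r0:42,r1:4,r2:Add2,r3:Add1,r4:8
c11: - | r0:42,r1:4,r2:Add2,r3:Add1,r4:8
c12: - | r0:42,r1:4,r2:Add2,r3:Add1,r4:8
c13: CDB Add1=46 | r0:42,r1:4,r2:Add2,r3:46,r4:8
c14: - | r0:42,r1:4,r2:Add2,r3:46,r4:8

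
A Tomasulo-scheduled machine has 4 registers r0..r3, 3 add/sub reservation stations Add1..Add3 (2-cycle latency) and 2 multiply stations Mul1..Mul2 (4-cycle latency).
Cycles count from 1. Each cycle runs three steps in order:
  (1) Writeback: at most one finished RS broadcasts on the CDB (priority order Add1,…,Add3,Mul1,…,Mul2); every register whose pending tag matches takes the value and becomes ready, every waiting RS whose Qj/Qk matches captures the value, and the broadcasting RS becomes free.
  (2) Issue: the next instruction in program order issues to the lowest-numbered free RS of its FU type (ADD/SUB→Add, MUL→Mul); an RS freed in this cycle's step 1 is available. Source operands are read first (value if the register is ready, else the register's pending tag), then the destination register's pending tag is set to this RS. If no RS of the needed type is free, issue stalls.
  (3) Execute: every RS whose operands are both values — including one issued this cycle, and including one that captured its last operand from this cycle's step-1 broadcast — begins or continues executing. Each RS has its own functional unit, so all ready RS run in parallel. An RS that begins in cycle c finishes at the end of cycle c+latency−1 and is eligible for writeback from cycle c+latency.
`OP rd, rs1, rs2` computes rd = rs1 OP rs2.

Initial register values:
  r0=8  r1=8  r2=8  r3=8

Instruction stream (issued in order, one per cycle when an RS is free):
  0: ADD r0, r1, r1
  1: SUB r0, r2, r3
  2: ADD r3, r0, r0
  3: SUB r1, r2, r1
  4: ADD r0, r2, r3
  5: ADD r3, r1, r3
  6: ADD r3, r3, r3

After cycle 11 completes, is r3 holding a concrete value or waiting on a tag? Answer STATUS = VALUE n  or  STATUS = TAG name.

  c1: issue ADD r0<-Add1  regs: r0:Add1,r1:8,r2:8,r3:8
  c2: issue SUB r0<-Add2  regs: r0:Add2,r1:8,r2:8,r3:8
  c3: CDB Add1=16; issue ADD r3<-Add1  regs: r0:Add2,r1:8,r2:8,r3:Add1
  c4: CDB Add2=0; issue SUB r1<-Add2  regs: r0:0,r1:Add2,r2:8,r3:Add1
  c5: issue ADD r0<-Add3  regs: r0:Add3,r1:Add2,r2:8,r3:Add1
  c6: CDB Add1=0; issue ADD r3<-Add1  regs: r0:Add3,r1:Add2,r2:8,r3:Add1
  c7: CDB Add2=0; issue ADD r3<-Add2  regs: r0:Add3,r1:0,r2:8,r3:Add2
  c8: CDB Add3=8  regs: r0:8,r1:0,r2:8,r3:Add2
  c9: CDB Add1=0  regs: r0:8,r1:0,r2:8,r3:Add2
  c10: -  regs: r0:8,r1:0,r2:8,r3:Add2
  c11: CDB Add2=0  regs: r0:8,r1:0,r2:8,r3:0

STATUS = VALUE 0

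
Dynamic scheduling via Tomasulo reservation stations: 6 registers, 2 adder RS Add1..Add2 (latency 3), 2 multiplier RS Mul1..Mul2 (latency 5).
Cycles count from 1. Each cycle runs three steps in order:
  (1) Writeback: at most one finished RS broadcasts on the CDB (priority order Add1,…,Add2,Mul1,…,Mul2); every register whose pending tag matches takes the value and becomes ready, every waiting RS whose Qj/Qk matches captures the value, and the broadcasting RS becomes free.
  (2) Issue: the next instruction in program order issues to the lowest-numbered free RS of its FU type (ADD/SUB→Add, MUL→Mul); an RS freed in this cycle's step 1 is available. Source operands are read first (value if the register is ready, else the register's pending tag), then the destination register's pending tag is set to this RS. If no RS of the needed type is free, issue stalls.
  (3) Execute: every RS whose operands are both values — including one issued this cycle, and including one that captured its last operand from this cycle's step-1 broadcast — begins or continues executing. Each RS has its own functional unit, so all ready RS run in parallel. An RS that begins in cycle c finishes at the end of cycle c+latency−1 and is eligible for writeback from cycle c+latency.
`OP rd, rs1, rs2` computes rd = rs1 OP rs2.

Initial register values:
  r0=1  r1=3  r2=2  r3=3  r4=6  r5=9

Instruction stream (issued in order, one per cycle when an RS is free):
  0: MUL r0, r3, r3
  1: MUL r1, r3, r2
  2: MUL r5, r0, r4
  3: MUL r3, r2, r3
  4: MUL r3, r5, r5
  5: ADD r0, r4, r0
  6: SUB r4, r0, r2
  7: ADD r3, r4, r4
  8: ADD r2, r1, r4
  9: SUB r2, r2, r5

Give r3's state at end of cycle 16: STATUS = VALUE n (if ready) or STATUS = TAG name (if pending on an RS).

cycle 1: issue MUL r0<-Mul1 // r0:Mul1,r1:3,r2:2,r3:3,r4:6,r5:9
cycle 2: issue MUL r1<-Mul2 // r0:Mul1,r1:Mul2,r2:2,r3:3,r4:6,r5:9
cycle 3: stall // r0:Mul1,r1:Mul2,r2:2,r3:3,r4:6,r5:9
cycle 4: stall // r0:Mul1,r1:Mul2,r2:2,r3:3,r4:6,r5:9
cycle 5: stall // r0:Mul1,r1:Mul2,r2:2,r3:3,r4:6,r5:9
cycle 6: CDB Mul1=9; issue MUL r5<-Mul1 // r0:9,r1:Mul2,r2:2,r3:3,r4:6,r5:Mul1
cycle 7: CDB Mul2=6; issue MUL r3<-Mul2 // r0:9,r1:6,r2:2,r3:Mul2,r4:6,r5:Mul1
cycle 8: stall // r0:9,r1:6,r2:2,r3:Mul2,r4:6,r5:Mul1
cycle 9: stall // r0:9,r1:6,r2:2,r3:Mul2,r4:6,r5:Mul1
cycle 10: stall // r0:9,r1:6,r2:2,r3:Mul2,r4:6,r5:Mul1
cycle 11: CDB Mul1=54; issue MUL r3<-Mul1 // r0:9,r1:6,r2:2,r3:Mul1,r4:6,r5:54
cycle 12: CDB Mul2=6; issue ADD r0<-Add1 // r0:Add1,r1:6,r2:2,r3:Mul1,r4:6,r5:54
cycle 13: issue SUB r4<-Add2 // r0:Add1,r1:6,r2:2,r3:Mul1,r4:Add2,r5:54
cycle 14: stall // r0:Add1,r1:6,r2:2,r3:Mul1,r4:Add2,r5:54
cycle 15: CDB Add1=15; issue ADD r3<-Add1 // r0:15,r1:6,r2:2,r3:Add1,r4:Add2,r5:54
cycle 16: CDB Mul1=2916; stall // r0:15,r1:6,r2:2,r3:Add1,r4:Add2,r5:54

STATUS = TAG Add1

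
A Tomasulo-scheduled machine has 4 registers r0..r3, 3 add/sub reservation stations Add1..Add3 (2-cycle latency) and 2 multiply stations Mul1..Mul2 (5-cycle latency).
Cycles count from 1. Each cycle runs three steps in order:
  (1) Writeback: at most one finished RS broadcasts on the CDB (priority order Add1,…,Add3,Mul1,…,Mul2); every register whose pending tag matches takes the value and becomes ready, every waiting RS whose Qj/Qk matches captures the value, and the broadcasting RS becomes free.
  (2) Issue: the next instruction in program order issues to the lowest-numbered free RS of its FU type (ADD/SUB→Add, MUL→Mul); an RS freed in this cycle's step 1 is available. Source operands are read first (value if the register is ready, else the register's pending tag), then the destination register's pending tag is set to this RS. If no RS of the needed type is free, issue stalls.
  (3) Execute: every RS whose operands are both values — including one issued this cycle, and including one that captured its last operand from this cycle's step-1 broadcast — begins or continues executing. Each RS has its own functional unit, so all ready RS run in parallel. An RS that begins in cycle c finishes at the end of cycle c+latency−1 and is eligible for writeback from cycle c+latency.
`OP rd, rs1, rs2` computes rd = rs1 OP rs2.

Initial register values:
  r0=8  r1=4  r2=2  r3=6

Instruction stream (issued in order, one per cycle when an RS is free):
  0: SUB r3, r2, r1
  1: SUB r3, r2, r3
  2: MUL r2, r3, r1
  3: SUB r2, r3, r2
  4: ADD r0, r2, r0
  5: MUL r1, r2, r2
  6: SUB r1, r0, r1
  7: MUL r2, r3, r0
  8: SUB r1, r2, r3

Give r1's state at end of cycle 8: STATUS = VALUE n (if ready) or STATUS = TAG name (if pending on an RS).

c1: issue SUB r3<-Add1 | r0:8,r1:4,r2:2,r3:Add1
c2: issue SUB r3<-Add2 | r0:8,r1:4,r2:2,r3:Add2
c3: CDB Add1=-2; issue MUL r2<-Mul1 | r0:8,r1:4,r2:Mul1,r3:Add2
c4: issue SUB r2<-Add1 | r0:8,r1:4,r2:Add1,r3:Add2
c5: CDB Add2=4; issue ADD r0<-Add2 | r0:Add2,r1:4,r2:Add1,r3:4
c6: issue MUL r1<-Mul2 | r0:Add2,r1:Mul2,r2:Add1,r3:4
c7: issue SUB r1<-Add3 | r0:Add2,r1:Add3,r2:Add1,r3:4
c8: stall | r0:Add2,r1:Add3,r2:Add1,r3:4

STATUS = TAG Add3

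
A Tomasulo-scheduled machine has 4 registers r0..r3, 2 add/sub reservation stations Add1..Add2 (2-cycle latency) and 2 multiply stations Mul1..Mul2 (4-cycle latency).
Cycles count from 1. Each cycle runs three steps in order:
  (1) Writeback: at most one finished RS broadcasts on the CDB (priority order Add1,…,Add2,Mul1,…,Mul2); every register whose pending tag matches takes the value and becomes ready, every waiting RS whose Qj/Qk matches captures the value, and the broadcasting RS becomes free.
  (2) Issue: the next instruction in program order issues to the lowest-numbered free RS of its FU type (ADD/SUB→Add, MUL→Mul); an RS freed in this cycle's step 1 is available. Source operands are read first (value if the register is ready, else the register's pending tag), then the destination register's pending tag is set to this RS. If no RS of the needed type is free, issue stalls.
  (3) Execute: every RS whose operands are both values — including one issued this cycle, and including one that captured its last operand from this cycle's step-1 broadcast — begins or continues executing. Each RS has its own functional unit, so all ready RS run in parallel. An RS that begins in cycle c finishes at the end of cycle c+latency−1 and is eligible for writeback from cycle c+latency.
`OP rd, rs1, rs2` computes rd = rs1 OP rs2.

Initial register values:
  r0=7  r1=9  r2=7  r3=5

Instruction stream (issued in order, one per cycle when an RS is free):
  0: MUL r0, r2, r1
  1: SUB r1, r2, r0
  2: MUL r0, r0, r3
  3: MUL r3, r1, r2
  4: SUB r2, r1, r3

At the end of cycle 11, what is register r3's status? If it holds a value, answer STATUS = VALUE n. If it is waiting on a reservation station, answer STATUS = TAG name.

cycle 1: issue MUL r0<-Mul1 // r0:Mul1,r1:9,r2:7,r3:5
cycle 2: issue SUB r1<-Add1 // r0:Mul1,r1:Add1,r2:7,r3:5
cycle 3: issue MUL r0<-Mul2 // r0:Mul2,r1:Add1,r2:7,r3:5
cycle 4: stall // r0:Mul2,r1:Add1,r2:7,r3:5
cycle 5: CDB Mul1=63; issue MUL r3<-Mul1 // r0:Mul2,r1:Add1,r2:7,r3:Mul1
cycle 6: issue SUB r2<-Add2 // r0:Mul2,r1:Add1,r2:Add2,r3:Mul1
cycle 7: CDB Add1=-56 // r0:Mul2,r1:-56,r2:Add2,r3:Mul1
cycle 8: - // r0:Mul2,r1:-56,r2:Add2,r3:Mul1
cycle 9: CDB Mul2=315 // r0:315,r1:-56,r2:Add2,r3:Mul1
cycle 10: - // r0:315,r1:-56,r2:Add2,r3:Mul1
cycle 11: CDB Mul1=-392 // r0:315,r1:-56,r2:Add2,r3:-392

STATUS = VALUE -392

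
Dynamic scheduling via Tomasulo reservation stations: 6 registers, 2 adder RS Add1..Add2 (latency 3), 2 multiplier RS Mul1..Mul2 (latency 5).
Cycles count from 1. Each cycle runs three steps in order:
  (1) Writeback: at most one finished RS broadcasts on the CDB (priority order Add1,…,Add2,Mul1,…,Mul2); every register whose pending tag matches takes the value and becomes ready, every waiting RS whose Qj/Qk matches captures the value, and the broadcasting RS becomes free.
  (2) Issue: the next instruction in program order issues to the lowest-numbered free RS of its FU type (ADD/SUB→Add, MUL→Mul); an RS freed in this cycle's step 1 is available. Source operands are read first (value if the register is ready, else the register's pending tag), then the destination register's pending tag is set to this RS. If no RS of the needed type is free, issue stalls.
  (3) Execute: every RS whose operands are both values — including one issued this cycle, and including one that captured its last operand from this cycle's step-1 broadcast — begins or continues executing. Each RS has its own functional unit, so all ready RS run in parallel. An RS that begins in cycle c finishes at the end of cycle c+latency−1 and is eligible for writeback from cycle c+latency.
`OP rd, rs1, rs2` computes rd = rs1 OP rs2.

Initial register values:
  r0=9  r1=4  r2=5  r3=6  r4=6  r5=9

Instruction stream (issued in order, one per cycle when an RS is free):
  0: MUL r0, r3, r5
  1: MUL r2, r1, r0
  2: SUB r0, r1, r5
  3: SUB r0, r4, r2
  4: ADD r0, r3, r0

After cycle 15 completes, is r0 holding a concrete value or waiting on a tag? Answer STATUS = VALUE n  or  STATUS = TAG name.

cycle 1: issue MUL r0<-Mul1 // r0:Mul1,r1:4,r2:5,r3:6,r4:6,r5:9
cycle 2: issue MUL r2<-Mul2 // r0:Mul1,r1:4,r2:Mul2,r3:6,r4:6,r5:9
cycle 3: issue SUB r0<-Add1 // r0:Add1,r1:4,r2:Mul2,r3:6,r4:6,r5:9
cycle 4: issue SUB r0<-Add2 // r0:Add2,r1:4,r2:Mul2,r3:6,r4:6,r5:9
cycle 5: stall // r0:Add2,r1:4,r2:Mul2,r3:6,r4:6,r5:9
cycle 6: CDB Add1=-5; issue ADD r0<-Add1 // r0:Add1,r1:4,r2:Mul2,r3:6,r4:6,r5:9
cycle 7: CDB Mul1=54 // r0:Add1,r1:4,r2:Mul2,r3:6,r4:6,r5:9
cycle 8: - // r0:Add1,r1:4,r2:Mul2,r3:6,r4:6,r5:9
cycle 9: - // r0:Add1,r1:4,r2:Mul2,r3:6,r4:6,r5:9
cycle 10: - // r0:Add1,r1:4,r2:Mul2,r3:6,r4:6,r5:9
cycle 11: - // r0:Add1,r1:4,r2:Mul2,r3:6,r4:6,r5:9
cycle 12: CDB Mul2=216 // r0:Add1,r1:4,r2:216,r3:6,r4:6,r5:9
cycle 13: - // r0:Add1,r1:4,r2:216,r3:6,r4:6,r5:9
cycle 14: - // r0:Add1,r1:4,r2:216,r3:6,r4:6,r5:9
cycle 15: CDB Add2=-210 // r0:Add1,r1:4,r2:216,r3:6,r4:6,r5:9

STATUS = TAG Add1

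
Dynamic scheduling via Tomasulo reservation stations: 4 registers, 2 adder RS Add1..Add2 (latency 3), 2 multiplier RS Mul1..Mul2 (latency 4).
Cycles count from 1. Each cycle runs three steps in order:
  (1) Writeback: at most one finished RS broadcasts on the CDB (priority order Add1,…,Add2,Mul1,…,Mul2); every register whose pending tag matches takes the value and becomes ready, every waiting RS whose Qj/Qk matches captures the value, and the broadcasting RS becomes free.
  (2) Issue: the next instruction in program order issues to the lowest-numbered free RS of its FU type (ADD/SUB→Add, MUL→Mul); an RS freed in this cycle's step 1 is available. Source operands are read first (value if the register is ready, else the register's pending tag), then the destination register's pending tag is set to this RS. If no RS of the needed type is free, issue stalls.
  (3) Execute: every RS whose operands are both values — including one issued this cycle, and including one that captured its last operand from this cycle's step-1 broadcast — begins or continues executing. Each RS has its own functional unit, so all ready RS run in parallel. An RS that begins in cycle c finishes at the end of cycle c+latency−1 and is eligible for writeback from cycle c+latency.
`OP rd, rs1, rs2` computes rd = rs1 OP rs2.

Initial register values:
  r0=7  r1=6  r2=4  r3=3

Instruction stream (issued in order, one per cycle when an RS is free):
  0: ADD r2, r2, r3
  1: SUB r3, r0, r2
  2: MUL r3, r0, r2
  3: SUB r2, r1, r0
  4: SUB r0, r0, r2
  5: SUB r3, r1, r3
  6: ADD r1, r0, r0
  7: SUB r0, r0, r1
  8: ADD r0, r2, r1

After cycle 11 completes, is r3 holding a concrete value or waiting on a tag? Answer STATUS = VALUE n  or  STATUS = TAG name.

c1: issue ADD r2<-Add1 | r0:7,r1:6,r2:Add1,r3:3
c2: issue SUB r3<-Add2 | r0:7,r1:6,r2:Add1,r3:Add2
c3: issue MUL r3<-Mul1 | r0:7,r1:6,r2:Add1,r3:Mul1
c4: CDB Add1=7; issue SUB r2<-Add1 | r0:7,r1:6,r2:Add1,r3:Mul1
c5: stall | r0:7,r1:6,r2:Add1,r3:Mul1
c6: stall | r0:7,r1:6,r2:Add1,r3:Mul1
c7: CDB Add1=-1; issue SUB r0<-Add1 | r0:Add1,r1:6,r2:-1,r3:Mul1
c8: CDB Add2=0; issue SUB r3<-Add2 | r0:Add1,r1:6,r2:-1,r3:Add2
c9: CDB Mul1=49; stall | r0:Add1,r1:6,r2:-1,r3:Add2
c10: CDB Add1=8; issue ADD r1<-Add1 | r0:8,r1:Add1,r2:-1,r3:Add2
c11: stall | r0:8,r1:Add1,r2:-1,r3:Add2

STATUS = TAG Add2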